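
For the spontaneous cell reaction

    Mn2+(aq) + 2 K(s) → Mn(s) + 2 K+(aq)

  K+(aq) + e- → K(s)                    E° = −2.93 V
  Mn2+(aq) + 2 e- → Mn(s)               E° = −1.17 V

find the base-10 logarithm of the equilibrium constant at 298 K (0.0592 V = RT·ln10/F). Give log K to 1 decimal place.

log K = 59.5

The Mn²⁺/Mn couple is reduced (cathode); E°cell = −1.17 − (−2.93) = +1.76 V with n = 2.
At equilibrium E = 0, so log K = nE°cell / 0.0592 = (2)(+1.76) / 0.0592 = 59.5.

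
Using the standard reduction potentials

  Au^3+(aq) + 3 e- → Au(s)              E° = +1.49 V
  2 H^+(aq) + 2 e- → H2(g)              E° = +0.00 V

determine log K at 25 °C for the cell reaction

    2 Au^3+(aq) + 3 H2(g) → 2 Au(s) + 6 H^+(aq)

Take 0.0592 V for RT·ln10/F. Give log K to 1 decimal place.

The Au³⁺/Au couple is reduced (cathode); E°cell = +1.49 − (+0.00) = +1.49 V with n = 6.
At equilibrium E = 0, so log K = nE°cell / 0.0592 = (6)(+1.49) / 0.0592 = 151.0.

log K = 151.0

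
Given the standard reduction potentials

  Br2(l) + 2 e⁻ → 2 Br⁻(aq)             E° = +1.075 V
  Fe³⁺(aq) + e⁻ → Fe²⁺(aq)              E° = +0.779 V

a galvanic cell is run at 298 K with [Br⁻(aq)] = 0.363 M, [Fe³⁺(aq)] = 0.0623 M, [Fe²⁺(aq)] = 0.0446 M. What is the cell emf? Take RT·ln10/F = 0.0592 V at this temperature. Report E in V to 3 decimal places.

Br₂/Br⁻ is reduced (cathode, E° = +1.075 V) and Fe³⁺/Fe²⁺ is oxidized (anode).
E°cell = +1.075 − (+0.779) = +0.296 V, with n = 2 electrons transferred.
Balancing gives Br2(l) + 2 Fe²⁺(aq) → 2 Br⁻(aq) + 2 Fe³⁺(aq); hence Q = ([Br⁻(aq)]^2·[Fe³⁺(aq)]^2) / [Fe²⁺(aq)]^2 = 0.257 (log Q = −0.590).
Applying E = E° − (RT ln10/nF)·log Q gives +0.296 − (0.0592/2)(−0.590) = +0.313 V.

+0.313 V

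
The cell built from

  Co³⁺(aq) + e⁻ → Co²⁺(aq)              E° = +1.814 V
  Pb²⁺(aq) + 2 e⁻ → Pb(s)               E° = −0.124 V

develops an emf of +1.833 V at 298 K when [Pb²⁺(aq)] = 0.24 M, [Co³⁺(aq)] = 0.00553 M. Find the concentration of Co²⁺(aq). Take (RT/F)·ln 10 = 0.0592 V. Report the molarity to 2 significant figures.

Co³⁺/Co²⁺ is the cathode (higher E°); E°cell = +1.814 − (−0.124) = +1.938 V with n = 2.
Since E = E° − (0.0592/n)·log Q, log Q = n(E° − E)/0.0592 = 3.547.
For 2 Co³⁺(aq) + Pb(s) → 2 Co²⁺(aq) + Pb²⁺(aq), the reaction quotient is Q = ([Co²⁺(aq)]^2·[Pb²⁺(aq)]) / [Co³⁺(aq)]^2.
Isolating [Co²⁺(aq)] in Q = 10^{3.547} yields log [Co²⁺(aq)] = −0.174, i.e. 0.67 M.

0.67 M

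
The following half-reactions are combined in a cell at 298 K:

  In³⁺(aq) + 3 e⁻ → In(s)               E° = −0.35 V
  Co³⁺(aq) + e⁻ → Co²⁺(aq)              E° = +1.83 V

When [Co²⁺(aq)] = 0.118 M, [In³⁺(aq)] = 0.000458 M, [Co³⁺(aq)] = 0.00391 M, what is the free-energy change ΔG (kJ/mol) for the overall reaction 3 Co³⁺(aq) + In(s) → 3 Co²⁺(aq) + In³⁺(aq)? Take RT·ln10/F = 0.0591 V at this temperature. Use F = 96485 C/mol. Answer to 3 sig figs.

−625 kJ/mol

The standard cell potential is +1.83 − (−0.35) = +2.18 V, with n = 3 electrons in the balanced equation.
Here Q = ([Co²⁺(aq)]^3·[In³⁺(aq)]) / [Co³⁺(aq)]^3 = 12.6 (log Q = 1.100), giving E = +2.18 − (0.0591/3)·(1.100) = +2.1583 V.
Finally ΔG = −nFE = −(3)(96485 C/mol)(+2.1583 V) = −625 kJ/mol.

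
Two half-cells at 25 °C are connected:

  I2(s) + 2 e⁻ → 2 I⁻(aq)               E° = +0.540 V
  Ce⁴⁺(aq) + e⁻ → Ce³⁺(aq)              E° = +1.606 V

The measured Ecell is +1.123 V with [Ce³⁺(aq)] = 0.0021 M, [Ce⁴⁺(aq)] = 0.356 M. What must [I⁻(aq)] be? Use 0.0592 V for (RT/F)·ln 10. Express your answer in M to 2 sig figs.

With Ce⁴⁺/Ce³⁺ at the cathode and I₂/I⁻ at the anode, E°cell = +1.606 − (+0.540) = +1.066 V (n = 2).
Since E = E° − (0.0592/n)·log Q, log Q = n(E° − E)/0.0592 = −1.926.
The balanced reaction is 2 Ce⁴⁺(aq) + 2 I⁻(aq) → 2 Ce³⁺(aq) + I2(s), so Q = [Ce³⁺(aq)]^2 / ([Ce⁴⁺(aq)]^2·[I⁻(aq)]^2).
Isolating [I⁻(aq)] in Q = 10^{−1.926} yields log [I⁻(aq)] = −1.266, i.e. 0.054 M.

0.054 M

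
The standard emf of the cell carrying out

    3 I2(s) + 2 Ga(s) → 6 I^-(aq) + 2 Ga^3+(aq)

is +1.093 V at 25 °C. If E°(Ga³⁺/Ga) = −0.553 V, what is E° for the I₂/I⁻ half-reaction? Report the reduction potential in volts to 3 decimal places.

+0.540 V

In the reaction as written the I₂/I⁻ couple is reduced (cathode) and Ga³⁺/Ga is oxidized (anode), so E°cell = E°(I₂/I⁻) − E°(Ga³⁺/Ga).
E°(I₂/I⁻) = E°cell + E°(anode) = +1.093 + (−0.553) = +0.540 V.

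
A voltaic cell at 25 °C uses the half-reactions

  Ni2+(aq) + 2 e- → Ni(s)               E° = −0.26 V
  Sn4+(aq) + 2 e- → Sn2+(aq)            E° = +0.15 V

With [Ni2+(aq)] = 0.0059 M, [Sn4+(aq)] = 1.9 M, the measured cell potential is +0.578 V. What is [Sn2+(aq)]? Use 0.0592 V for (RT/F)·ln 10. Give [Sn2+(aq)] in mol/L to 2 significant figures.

0.00068 M

With Sn⁴⁺/Sn²⁺ at the cathode and Ni²⁺/Ni at the anode, E°cell = +0.15 − (−0.26) = +0.41 V (n = 2).
From the Nernst equation, log Q = n(E° − E)/0.0592 = 2·(+0.41 − (+0.578))/0.0592 = −5.676.
For Sn4+(aq) + Ni(s) → Sn2+(aq) + Ni2+(aq), the reaction quotient is Q = ([Sn2+(aq)]·[Ni2+(aq)]) / [Sn4+(aq)].
Solving for the unknown gives log [Sn2+(aq)] = −3.168, so [Sn2+(aq)] ≈ 0.00068 M.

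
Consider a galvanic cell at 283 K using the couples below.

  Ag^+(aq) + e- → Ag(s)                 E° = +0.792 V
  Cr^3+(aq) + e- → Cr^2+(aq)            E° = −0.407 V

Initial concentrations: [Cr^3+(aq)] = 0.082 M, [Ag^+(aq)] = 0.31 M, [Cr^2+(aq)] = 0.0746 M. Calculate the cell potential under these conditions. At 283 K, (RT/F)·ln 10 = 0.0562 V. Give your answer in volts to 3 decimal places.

The Ag⁺/Ag couple has the more positive E°, so it is the cathode; Cr³⁺/Cr²⁺ is the anode.
E°cell = E°cat − E°an = +0.792 − (−0.407) = +1.199 V; n = 1.
The balanced reaction is Ag^+(aq) + Cr^2+(aq) → Ag(s) + Cr^3+(aq), so Q = [Cr^3+(aq)] / ([Ag^+(aq)]·[Cr^2+(aq)]) = 3.55 and log Q = 0.550.
Applying E = E° − (RT ln10/nF)·log Q gives +1.199 − (0.0562/1)(0.550) = +1.168 V.

+1.168 V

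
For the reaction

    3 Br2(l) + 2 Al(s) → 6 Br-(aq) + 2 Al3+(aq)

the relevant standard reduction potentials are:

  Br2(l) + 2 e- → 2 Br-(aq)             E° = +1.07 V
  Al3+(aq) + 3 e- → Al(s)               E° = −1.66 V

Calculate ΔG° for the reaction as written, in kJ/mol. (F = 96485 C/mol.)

In the reaction as written Br2(l) is reduced, so the Br₂/Br⁻ couple is the cathode and Al³⁺/Al is the anode.
E°cell = +1.07 − (−1.66) = +2.73 V; balancing electrons gives n = 6.
ΔG° = −nFE°cell = −(6)(96485)(+2.73) J/mol = −1580 kJ/mol.

−1580 kJ/mol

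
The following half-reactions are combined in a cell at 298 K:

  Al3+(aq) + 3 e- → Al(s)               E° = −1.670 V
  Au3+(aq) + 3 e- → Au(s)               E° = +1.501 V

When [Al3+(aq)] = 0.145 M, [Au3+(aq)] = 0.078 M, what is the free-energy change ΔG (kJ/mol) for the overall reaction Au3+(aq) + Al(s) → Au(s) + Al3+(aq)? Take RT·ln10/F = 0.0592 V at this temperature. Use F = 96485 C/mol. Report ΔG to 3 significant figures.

E°cell = +1.501 − (−1.670) = +3.171 V; the balanced reaction transfers n = 3 electrons.
The reaction quotient is [Al3+(aq)] / [Au3+(aq)] = 1.86; by Nernst, E = +3.171 − (0.0592/3)(0.269) = +3.1657 V.
Then ΔG = −nFE = −3 × 96485 × +3.1657 J/mol = −916 kJ/mol.

−916 kJ/mol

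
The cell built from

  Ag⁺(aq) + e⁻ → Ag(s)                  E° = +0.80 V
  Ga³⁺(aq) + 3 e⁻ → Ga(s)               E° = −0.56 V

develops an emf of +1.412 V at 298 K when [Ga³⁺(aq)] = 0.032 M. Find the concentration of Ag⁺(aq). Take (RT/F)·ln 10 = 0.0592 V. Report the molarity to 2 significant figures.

2.4 M

The Ag⁺/Ag couple has the larger reduction potential, so it is the cathode: E°cell = +0.80 − (−0.56) = +1.36 V and n = 3.
Since E = E° − (0.0592/n)·log Q, log Q = n(E° − E)/0.0592 = −2.635.
For 3 Ag⁺(aq) + Ga(s) → 3 Ag(s) + Ga³⁺(aq), the reaction quotient is Q = [Ga³⁺(aq)] / [Ag⁺(aq)]^3.
Substituting the known concentrations and solving, log [Ag⁺(aq)] = 0.380 and [Ag⁺(aq)] = 2.4 M.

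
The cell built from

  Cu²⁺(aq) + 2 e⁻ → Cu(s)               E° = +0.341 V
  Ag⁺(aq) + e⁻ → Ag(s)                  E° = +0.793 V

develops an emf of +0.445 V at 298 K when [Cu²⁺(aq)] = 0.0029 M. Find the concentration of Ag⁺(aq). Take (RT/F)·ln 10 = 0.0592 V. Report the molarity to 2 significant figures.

The Ag⁺/Ag couple has the larger reduction potential, so it is the cathode: E°cell = +0.793 − (+0.341) = +0.452 V and n = 2.
Since E = E° − (0.0592/n)·log Q, log Q = n(E° − E)/0.0592 = 0.236.
For 2 Ag⁺(aq) + Cu(s) → 2 Ag(s) + Cu²⁺(aq), the reaction quotient is Q = [Cu²⁺(aq)] / [Ag⁺(aq)]^2.
Substituting the known concentrations and solving, log [Ag⁺(aq)] = −1.387 and [Ag⁺(aq)] = 0.041 M.

0.041 M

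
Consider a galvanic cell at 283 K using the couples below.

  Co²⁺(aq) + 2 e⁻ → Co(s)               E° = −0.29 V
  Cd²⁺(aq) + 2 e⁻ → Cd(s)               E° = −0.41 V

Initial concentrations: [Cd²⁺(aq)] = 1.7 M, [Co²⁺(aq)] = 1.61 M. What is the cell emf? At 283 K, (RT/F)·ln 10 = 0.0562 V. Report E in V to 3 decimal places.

+0.119 V

Since E°(Co²⁺/Co) > E°(Cd²⁺/Cd), Co²⁺/Co serves as the cathode.
E°cell = E°cat − E°an = −0.29 − (−0.41) = +0.12 V; n = 2.
Balancing gives Co²⁺(aq) + Cd(s) → Co(s) + Cd²⁺(aq); hence Q = [Cd²⁺(aq)] / [Co²⁺(aq)] = 1.06 (log Q = 0.024).
By the Nernst equation, E = +0.12 − (0.0562/2)·(0.024) = +0.119 V.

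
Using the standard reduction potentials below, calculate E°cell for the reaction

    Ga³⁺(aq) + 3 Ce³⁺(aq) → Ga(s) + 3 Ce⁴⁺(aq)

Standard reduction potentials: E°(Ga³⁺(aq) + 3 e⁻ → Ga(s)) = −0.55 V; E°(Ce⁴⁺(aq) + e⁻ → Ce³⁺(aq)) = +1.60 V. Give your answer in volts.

−2.15 V

Ga³⁺(aq) gains electrons, so the Ga³⁺/Ga couple is the cathode; the Ce⁴⁺/Ce³⁺ couple is the anode.
E°cell = E°(cathode) − E°(anode) = −0.55 − (+1.60) = −2.15 V.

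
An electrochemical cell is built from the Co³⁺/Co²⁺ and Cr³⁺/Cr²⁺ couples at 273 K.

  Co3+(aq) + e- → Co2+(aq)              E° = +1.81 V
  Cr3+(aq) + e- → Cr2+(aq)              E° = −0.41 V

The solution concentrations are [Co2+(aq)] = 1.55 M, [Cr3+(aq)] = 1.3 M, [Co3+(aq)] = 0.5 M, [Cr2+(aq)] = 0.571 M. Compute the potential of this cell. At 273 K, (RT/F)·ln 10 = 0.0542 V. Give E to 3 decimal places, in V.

Co³⁺/Co²⁺ is reduced (cathode, E° = +1.81 V) and Cr³⁺/Cr²⁺ is oxidized (anode).
E°cell = +1.81 − (−0.41) = +2.22 V, with n = 1 electron transferred.
For the overall reaction Co3+(aq) + Cr2+(aq) → Co2+(aq) + Cr3+(aq), Q = ([Co2+(aq)]·[Cr3+(aq)]) / ([Co3+(aq)]·[Cr2+(aq)]) = 7.06, giving log Q = 0.849.
Applying E = E° − (RT ln10/nF)·log Q gives +2.22 − (0.0542/1)(0.849) = +2.174 V.

+2.174 V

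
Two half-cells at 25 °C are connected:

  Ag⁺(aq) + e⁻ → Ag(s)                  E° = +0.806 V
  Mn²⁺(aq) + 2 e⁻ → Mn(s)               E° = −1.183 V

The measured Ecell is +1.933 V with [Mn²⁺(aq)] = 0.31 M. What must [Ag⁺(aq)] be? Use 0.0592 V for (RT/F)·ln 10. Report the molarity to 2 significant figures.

0.063 M

With Ag⁺/Ag at the cathode and Mn²⁺/Mn at the anode, E°cell = +0.806 − (−1.183) = +1.989 V (n = 2).
Rearranging E = E° − (0.0592/n)·log Q gives log Q = 2(+1.989 − (+1.933))/0.0592 = 1.892.
Balancing electrons gives 2 Ag⁺(aq) + Mn(s) → 2 Ag(s) + Mn²⁺(aq); thus Q = [Mn²⁺(aq)] / [Ag⁺(aq)]^2.
Substituting the known concentrations and solving, log [Ag⁺(aq)] = −1.200 and [Ag⁺(aq)] = 0.063 M.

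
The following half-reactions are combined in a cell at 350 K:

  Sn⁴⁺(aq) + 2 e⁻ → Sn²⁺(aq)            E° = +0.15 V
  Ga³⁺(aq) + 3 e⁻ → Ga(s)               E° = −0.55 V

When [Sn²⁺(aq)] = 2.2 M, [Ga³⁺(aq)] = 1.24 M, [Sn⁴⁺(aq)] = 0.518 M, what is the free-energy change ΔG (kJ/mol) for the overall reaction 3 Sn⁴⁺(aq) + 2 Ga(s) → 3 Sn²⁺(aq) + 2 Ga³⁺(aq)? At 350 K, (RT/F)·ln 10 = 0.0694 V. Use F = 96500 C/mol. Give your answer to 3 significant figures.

−391 kJ/mol

E°cell = +0.15 − (−0.55) = +0.70 V; the balanced reaction transfers n = 6 electrons.
Here Q = ([Sn²⁺(aq)]^3·[Ga³⁺(aq)]^2) / [Sn⁴⁺(aq)]^3 = 118 (log Q = 2.071), giving E = +0.70 − (0.0694/6)·(2.071) = +0.6760 V.
Then ΔG = −nFE = −6 × 96500 × +0.6760 J/mol = −391 kJ/mol.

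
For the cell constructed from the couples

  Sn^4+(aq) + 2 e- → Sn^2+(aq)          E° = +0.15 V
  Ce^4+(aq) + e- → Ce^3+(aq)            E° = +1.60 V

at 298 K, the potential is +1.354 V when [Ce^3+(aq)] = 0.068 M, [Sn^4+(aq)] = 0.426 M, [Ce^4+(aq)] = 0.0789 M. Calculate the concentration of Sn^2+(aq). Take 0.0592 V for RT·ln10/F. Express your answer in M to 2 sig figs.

The Ce⁴⁺/Ce³⁺ couple has the larger reduction potential, so it is the cathode: E°cell = +1.60 − (+0.15) = +1.45 V and n = 2.
Rearranging E = E° − (0.0592/n)·log Q gives log Q = 2(+1.45 − (+1.354))/0.0592 = 3.243.
Balancing electrons gives 2 Ce^4+(aq) + Sn^2+(aq) → 2 Ce^3+(aq) + Sn^4+(aq); thus Q = ([Ce^3+(aq)]^2·[Sn^4+(aq)]) / ([Ce^4+(aq)]^2·[Sn^2+(aq)]).
Substituting the known concentrations and solving, log [Sn^2+(aq)] = −3.743 and [Sn^2+(aq)] = 0.00018 M.

0.00018 M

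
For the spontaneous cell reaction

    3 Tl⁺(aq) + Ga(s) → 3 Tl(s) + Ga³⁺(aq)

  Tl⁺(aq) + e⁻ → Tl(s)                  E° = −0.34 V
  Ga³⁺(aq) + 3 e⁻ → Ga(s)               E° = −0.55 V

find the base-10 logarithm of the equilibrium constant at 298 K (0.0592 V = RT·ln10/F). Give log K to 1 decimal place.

log K = 10.6

The Tl⁺/Tl couple is reduced (cathode); E°cell = −0.34 − (−0.55) = +0.21 V with n = 3.
At equilibrium E = 0, so log K = nE°cell / 0.0592 = (3)(+0.21) / 0.0592 = 10.6.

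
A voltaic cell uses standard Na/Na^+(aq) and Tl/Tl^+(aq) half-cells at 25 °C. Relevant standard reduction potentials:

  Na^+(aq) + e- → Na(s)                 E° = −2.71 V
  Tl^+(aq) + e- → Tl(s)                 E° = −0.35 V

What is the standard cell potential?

+2.36 V

Of the two couples in this cell, the one with the more positive reduction potential is reduced at the cathode: here that is Tl⁺/Tl (−0.35 V); Na⁺/Na (−2.71 V) is the anode.
E°cell = E°(cathode) − E°(anode) = −0.35 − (−2.71) = +2.36 V.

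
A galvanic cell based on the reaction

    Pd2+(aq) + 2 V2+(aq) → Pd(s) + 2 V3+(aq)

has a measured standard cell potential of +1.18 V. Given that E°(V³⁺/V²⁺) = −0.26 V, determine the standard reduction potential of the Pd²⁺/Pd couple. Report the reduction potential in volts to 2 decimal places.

In the reaction as written the Pd²⁺/Pd couple is reduced (cathode) and V³⁺/V²⁺ is oxidized (anode), so E°cell = E°(Pd²⁺/Pd) − E°(V³⁺/V²⁺).
E°(Pd²⁺/Pd) = E°cell + E°(anode) = +1.18 + (−0.26) = +0.92 V.

+0.92 V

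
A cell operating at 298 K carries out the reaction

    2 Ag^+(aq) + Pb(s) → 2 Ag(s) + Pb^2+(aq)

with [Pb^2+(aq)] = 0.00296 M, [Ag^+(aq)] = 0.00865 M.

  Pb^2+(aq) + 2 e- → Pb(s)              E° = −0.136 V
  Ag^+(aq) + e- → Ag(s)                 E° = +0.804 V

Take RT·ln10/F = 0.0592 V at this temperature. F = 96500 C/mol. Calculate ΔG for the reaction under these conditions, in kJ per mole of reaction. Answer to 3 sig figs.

The standard cell potential is +0.804 − (−0.136) = +0.940 V, with n = 2 electrons in the balanced equation.
Here Q = [Pb^2+(aq)] / [Ag^+(aq)]^2 = 39.6 (log Q = 1.597), giving E = +0.940 − (0.0592/2)·(1.597) = +0.8927 V.
Finally ΔG = −nFE = −(2)(96500 C/mol)(+0.8927 V) = −172 kJ/mol.

−172 kJ/mol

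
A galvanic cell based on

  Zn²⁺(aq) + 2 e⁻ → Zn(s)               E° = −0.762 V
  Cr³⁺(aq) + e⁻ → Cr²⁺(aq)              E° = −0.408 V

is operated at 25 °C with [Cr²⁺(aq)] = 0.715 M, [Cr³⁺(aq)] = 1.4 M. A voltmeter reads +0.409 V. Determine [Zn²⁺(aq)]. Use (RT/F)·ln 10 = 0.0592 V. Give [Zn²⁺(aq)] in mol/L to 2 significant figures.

0.053 M

The Cr³⁺/Cr²⁺ couple has the larger reduction potential, so it is the cathode: E°cell = −0.408 − (−0.762) = +0.354 V and n = 2.
Rearranging E = E° − (0.0592/n)·log Q gives log Q = 2(+0.354 − (+0.409))/0.0592 = −1.858.
The balanced reaction is 2 Cr³⁺(aq) + Zn(s) → 2 Cr²⁺(aq) + Zn²⁺(aq), so Q = ([Cr²⁺(aq)]^2·[Zn²⁺(aq)]) / [Cr³⁺(aq)]^2.
Isolating [Zn²⁺(aq)] in Q = 10^{−1.858} yields log [Zn²⁺(aq)] = −1.274, i.e. 0.053 M.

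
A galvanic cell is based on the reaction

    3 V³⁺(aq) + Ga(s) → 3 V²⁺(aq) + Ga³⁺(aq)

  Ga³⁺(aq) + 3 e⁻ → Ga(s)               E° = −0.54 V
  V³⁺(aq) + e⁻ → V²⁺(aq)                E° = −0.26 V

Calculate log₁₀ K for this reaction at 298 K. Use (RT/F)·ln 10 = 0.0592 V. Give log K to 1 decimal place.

The V³⁺/V²⁺ couple is reduced (cathode); E°cell = −0.26 − (−0.54) = +0.28 V with n = 3.
At equilibrium E = 0, so log K = nE°cell / 0.0592 = (3)(+0.28) / 0.0592 = 14.2.

log K = 14.2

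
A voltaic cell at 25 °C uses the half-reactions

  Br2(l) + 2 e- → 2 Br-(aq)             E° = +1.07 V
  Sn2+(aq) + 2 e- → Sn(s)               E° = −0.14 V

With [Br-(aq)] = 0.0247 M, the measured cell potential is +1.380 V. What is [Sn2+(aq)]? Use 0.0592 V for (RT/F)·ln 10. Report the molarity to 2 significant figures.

With Br₂/Br⁻ at the cathode and Sn²⁺/Sn at the anode, E°cell = +1.07 − (−0.14) = +1.21 V (n = 2).
Since E = E° − (0.0592/n)·log Q, log Q = n(E° − E)/0.0592 = −5.743.
For Br2(l) + Sn(s) → 2 Br-(aq) + Sn2+(aq), the reaction quotient is Q = [Br-(aq)]^2·[Sn2+(aq)].
Solving for the unknown gives log [Sn2+(aq)] = −2.528, so [Sn2+(aq)] ≈ 0.0030 M.

0.0030 M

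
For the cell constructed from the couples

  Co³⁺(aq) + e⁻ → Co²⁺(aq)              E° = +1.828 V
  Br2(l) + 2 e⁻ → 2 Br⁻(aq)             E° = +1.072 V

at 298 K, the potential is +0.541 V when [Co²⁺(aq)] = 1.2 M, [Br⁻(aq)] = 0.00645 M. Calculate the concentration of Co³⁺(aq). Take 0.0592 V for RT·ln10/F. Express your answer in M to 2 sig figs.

0.043 M

The Co³⁺/Co²⁺ couple has the larger reduction potential, so it is the cathode: E°cell = +1.828 − (+1.072) = +0.756 V and n = 2.
From the Nernst equation, log Q = n(E° − E)/0.0592 = 2·(+0.756 − (+0.541))/0.0592 = 7.264.
For 2 Co³⁺(aq) + 2 Br⁻(aq) → 2 Co²⁺(aq) + Br2(l), the reaction quotient is Q = [Co²⁺(aq)]^2 / ([Co³⁺(aq)]^2·[Br⁻(aq)]^2).
Isolating [Co³⁺(aq)] in Q = 10^{7.264} yields log [Co³⁺(aq)] = −1.362, i.e. 0.043 M.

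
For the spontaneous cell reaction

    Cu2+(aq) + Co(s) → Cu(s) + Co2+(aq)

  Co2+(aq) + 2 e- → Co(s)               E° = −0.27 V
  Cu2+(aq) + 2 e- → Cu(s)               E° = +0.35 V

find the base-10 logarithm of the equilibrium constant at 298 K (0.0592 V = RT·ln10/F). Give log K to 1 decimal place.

The Cu²⁺/Cu couple is reduced (cathode); E°cell = +0.35 − (−0.27) = +0.62 V with n = 2.
At equilibrium E = 0, so log K = nE°cell / 0.0592 = (2)(+0.62) / 0.0592 = 20.9.

log K = 20.9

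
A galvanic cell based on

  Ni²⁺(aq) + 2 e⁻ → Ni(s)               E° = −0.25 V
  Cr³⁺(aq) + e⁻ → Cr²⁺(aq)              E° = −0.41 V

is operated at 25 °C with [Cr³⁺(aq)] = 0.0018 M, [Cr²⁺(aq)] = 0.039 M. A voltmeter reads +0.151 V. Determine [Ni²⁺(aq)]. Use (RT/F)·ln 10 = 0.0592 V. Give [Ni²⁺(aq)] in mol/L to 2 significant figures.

Ni²⁺/Ni is the cathode (higher E°); E°cell = −0.25 − (−0.41) = +0.16 V with n = 2.
Since E = E° − (0.0592/n)·log Q, log Q = n(E° − E)/0.0592 = 0.304.
The balanced reaction is Ni²⁺(aq) + 2 Cr²⁺(aq) → Ni(s) + 2 Cr³⁺(aq), so Q = [Cr³⁺(aq)]^2 / ([Ni²⁺(aq)]·[Cr²⁺(aq)]^2).
Isolating [Ni²⁺(aq)] in Q = 10^{0.304} yields log [Ni²⁺(aq)] = −2.976, i.e. 0.0011 M.

0.0011 M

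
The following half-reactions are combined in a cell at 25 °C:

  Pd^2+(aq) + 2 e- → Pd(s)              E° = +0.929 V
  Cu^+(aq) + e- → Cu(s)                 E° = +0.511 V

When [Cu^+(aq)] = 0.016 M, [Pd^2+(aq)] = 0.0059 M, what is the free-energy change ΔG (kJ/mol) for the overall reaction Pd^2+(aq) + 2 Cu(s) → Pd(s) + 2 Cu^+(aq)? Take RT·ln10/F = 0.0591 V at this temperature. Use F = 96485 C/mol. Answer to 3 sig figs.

−88.4 kJ/mol

The standard cell potential is +0.929 − (+0.511) = +0.418 V, with n = 2 electrons in the balanced equation.
The reaction quotient is [Cu^+(aq)]^2 / [Pd^2+(aq)] = 0.0434; by Nernst, E = +0.418 − (0.0591/2)(−1.363) = +0.4583 V.
ΔG = −nFE = −(2)(96485)(+0.4583) J/mol = −88.4 kJ/mol.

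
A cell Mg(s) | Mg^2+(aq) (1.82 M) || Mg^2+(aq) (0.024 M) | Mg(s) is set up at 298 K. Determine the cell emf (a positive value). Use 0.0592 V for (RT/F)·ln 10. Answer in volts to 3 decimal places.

0.056 V

For a concentration cell E°cell = 0, since both electrodes use the same couple.
The compartment with the higher Mg^2+(aq) concentration (1.82 M) acts as the cathode; ions are reduced there and produced at the dilute (0.024 M) anode.
With n = 2, Ecell = −(0.0592/2)·log([dilute]/[conc]) = −(0.0592/2)·log(0.024/1.82) = +0.056 V.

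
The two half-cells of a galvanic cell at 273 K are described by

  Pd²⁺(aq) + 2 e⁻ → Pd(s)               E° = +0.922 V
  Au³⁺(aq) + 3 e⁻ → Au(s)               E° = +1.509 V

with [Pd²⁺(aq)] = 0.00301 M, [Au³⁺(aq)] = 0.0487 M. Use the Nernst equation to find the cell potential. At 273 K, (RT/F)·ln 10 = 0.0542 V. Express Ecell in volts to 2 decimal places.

+0.63 V

Au³⁺/Au is reduced (cathode, E° = +1.509 V) and Pd²⁺/Pd is oxidized (anode).
E°cell = +1.509 − (+0.922) = +0.587 V, with n = 6 electrons transferred.
For the overall reaction 2 Au³⁺(aq) + 3 Pd(s) → 2 Au(s) + 3 Pd²⁺(aq), Q = [Pd²⁺(aq)]^3 / [Au³⁺(aq)]^2 = 1.15×10^−5, giving log Q = −4.939.
E = E° − (0.0542/n)·log Q = +0.587 − (0.0542/6)(−4.939) = +0.63 V.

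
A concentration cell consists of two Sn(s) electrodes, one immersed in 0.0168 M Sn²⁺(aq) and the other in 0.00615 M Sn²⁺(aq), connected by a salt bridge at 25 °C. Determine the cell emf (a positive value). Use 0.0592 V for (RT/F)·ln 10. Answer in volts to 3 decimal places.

0.013 V

For a concentration cell E°cell = 0, since both electrodes use the same couple.
The compartment with the higher Sn²⁺(aq) concentration (0.0168 M) acts as the cathode; ions are reduced there and produced at the dilute (0.00615 M) anode.
With n = 2, Ecell = −(0.0592/2)·log([dilute]/[conc]) = −(0.0592/2)·log(0.00615/0.0168) = +0.013 V.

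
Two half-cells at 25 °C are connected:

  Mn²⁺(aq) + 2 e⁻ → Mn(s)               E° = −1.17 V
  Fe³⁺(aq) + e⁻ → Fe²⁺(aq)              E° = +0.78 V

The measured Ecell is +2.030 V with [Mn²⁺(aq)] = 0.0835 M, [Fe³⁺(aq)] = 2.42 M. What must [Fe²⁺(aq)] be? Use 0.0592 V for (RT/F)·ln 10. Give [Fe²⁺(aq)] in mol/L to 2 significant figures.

0.37 M

Fe³⁺/Fe²⁺ is the cathode (higher E°); E°cell = +0.78 − (−1.17) = +1.95 V with n = 2.
Rearranging E = E° − (0.0592/n)·log Q gives log Q = 2(+1.95 − (+2.030))/0.0592 = −2.703.
The balanced reaction is 2 Fe³⁺(aq) + Mn(s) → 2 Fe²⁺(aq) + Mn²⁺(aq), so Q = ([Fe²⁺(aq)]^2·[Mn²⁺(aq)]) / [Fe³⁺(aq)]^2.
Solving for the unknown gives log [Fe²⁺(aq)] = −0.429, so [Fe²⁺(aq)] ≈ 0.37 M.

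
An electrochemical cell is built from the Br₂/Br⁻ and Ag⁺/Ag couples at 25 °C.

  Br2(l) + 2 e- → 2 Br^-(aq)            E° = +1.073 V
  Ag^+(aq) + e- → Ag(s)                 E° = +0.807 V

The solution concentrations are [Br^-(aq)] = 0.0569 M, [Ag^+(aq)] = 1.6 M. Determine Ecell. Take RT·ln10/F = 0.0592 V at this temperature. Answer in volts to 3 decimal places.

The Br₂/Br⁻ couple has the more positive E°, so it is the cathode; Ag⁺/Ag is the anode.
E°cell = E°cat − E°an = +1.073 − (+0.807) = +0.266 V; n = 2.
For the overall reaction Br2(l) + 2 Ag(s) → 2 Br^-(aq) + 2 Ag^+(aq), Q = [Br^-(aq)]^2·[Ag^+(aq)]^2 = 0.00829, giving log Q = −2.082.
Applying E = E° − (RT ln10/nF)·log Q gives +0.266 − (0.0592/2)(−2.082) = +0.328 V.

+0.328 V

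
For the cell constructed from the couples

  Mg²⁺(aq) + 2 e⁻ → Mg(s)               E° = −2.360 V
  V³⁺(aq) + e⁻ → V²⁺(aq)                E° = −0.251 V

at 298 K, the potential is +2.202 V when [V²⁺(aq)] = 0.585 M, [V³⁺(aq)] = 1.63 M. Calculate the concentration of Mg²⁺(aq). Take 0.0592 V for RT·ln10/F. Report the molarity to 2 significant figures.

V³⁺/V²⁺ is the cathode (higher E°); E°cell = −0.251 − (−2.360) = +2.109 V with n = 2.
Since E = E° − (0.0592/n)·log Q, log Q = n(E° − E)/0.0592 = −3.142.
Balancing electrons gives 2 V³⁺(aq) + Mg(s) → 2 V²⁺(aq) + Mg²⁺(aq); thus Q = ([V²⁺(aq)]^2·[Mg²⁺(aq)]) / [V³⁺(aq)]^2.
Substituting the known concentrations and solving, log [Mg²⁺(aq)] = −2.252 and [Mg²⁺(aq)] = 0.0056 M.

0.0056 M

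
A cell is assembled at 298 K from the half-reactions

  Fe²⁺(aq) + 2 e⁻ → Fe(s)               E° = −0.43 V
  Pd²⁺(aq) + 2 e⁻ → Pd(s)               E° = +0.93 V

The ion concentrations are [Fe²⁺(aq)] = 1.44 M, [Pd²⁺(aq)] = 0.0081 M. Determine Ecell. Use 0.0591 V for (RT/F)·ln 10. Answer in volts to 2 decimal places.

+1.29 V

The Pd²⁺/Pd couple has the more positive E°, so it is the cathode; Fe²⁺/Fe is the anode.
E°cell = +0.93 − (−0.43) = +1.36 V, with n = 2 electrons transferred.
For the overall reaction Pd²⁺(aq) + Fe(s) → Pd(s) + Fe²⁺(aq), Q = [Fe²⁺(aq)] / [Pd²⁺(aq)] = 178, giving log Q = 2.250.
E = E° − (0.0591/n)·log Q = +1.36 − (0.0591/2)(2.250) = +1.29 V.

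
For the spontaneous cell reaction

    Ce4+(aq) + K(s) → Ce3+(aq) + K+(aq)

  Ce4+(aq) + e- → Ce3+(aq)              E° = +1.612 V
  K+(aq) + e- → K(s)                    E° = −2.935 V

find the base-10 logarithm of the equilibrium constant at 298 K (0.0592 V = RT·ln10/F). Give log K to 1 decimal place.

The Ce⁴⁺/Ce³⁺ couple is reduced (cathode); E°cell = +1.612 − (−2.935) = +4.547 V with n = 1.
At equilibrium E = 0, so log K = nE°cell / 0.0592 = (1)(+4.547) / 0.0592 = 76.8.

log K = 76.8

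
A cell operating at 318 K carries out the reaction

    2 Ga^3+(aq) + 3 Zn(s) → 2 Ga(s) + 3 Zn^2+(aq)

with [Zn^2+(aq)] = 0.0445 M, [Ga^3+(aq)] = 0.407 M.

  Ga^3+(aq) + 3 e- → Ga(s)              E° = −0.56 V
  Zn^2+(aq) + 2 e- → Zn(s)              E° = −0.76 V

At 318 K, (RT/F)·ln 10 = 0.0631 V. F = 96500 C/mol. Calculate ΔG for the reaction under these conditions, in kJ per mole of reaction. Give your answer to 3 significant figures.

−136 kJ/mol

With Ga³⁺/Ga reduced at the cathode, E°cell = −0.56 − (−0.76) = +0.20 V and n = 6.
Q = [Zn^2+(aq)]^3 / [Ga^3+(aq)]^2 = 0.000532, so log Q = −3.274 and E = +0.20 − (0.0631/6)(−3.274) = +0.2344 V.
Then ΔG = −nFE = −6 × 96500 × +0.2344 J/mol = −136 kJ/mol.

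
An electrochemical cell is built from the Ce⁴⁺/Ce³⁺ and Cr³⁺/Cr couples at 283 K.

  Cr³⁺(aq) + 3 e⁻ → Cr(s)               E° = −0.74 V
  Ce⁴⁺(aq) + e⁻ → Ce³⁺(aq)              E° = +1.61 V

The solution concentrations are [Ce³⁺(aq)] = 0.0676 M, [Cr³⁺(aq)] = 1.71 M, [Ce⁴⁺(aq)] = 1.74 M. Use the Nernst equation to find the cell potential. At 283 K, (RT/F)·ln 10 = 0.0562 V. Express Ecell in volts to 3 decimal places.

Since E°(Ce⁴⁺/Ce³⁺) > E°(Cr³⁺/Cr), Ce⁴⁺/Ce³⁺ serves as the cathode.
The standard potential is +1.61 − (−0.74) = +2.35 V and the balanced reaction transfers n = 3 electrons.
Balancing gives 3 Ce⁴⁺(aq) + Cr(s) → 3 Ce³⁺(aq) + Cr³⁺(aq); hence Q = ([Ce³⁺(aq)]^3·[Cr³⁺(aq)]) / [Ce⁴⁺(aq)]^3 = 0.0001 (log Q = −3.999).
Applying E = E° − (RT ln10/nF)·log Q gives +2.35 − (0.0562/3)(−3.999) = +2.425 V.

+2.425 V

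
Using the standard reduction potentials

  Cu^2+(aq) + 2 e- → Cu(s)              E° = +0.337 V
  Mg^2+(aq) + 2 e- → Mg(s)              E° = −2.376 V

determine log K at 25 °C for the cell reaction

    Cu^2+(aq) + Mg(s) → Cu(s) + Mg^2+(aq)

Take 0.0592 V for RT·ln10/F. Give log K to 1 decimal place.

log K = 91.7

The Cu²⁺/Cu couple is reduced (cathode); E°cell = +0.337 − (−2.376) = +2.713 V with n = 2.
At equilibrium E = 0, so log K = nE°cell / 0.0592 = (2)(+2.713) / 0.0592 = 91.7.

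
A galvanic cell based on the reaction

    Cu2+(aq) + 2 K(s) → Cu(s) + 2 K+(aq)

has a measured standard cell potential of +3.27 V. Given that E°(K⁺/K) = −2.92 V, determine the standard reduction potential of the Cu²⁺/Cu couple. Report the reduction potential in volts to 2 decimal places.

In the reaction as written the Cu²⁺/Cu couple is reduced (cathode) and K⁺/K is oxidized (anode), so E°cell = E°(Cu²⁺/Cu) − E°(K⁺/K).
E°(Cu²⁺/Cu) = E°cell + E°(anode) = +3.27 + (−2.92) = +0.35 V.

+0.35 V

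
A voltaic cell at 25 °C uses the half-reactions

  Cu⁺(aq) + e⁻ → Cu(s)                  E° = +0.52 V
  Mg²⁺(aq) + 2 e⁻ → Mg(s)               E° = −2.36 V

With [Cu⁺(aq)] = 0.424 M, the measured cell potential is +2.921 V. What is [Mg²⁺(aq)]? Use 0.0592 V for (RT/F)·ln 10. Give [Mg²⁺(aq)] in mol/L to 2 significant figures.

0.0074 M

Cu⁺/Cu is the cathode (higher E°); E°cell = +0.52 − (−2.36) = +2.88 V with n = 2.
From the Nernst equation, log Q = n(E° − E)/0.0592 = 2·(+2.88 − (+2.921))/0.0592 = −1.385.
For 2 Cu⁺(aq) + Mg(s) → 2 Cu(s) + Mg²⁺(aq), the reaction quotient is Q = [Mg²⁺(aq)] / [Cu⁺(aq)]^2.
Solving for the unknown gives log [Mg²⁺(aq)] = −2.130, so [Mg²⁺(aq)] ≈ 0.0074 M.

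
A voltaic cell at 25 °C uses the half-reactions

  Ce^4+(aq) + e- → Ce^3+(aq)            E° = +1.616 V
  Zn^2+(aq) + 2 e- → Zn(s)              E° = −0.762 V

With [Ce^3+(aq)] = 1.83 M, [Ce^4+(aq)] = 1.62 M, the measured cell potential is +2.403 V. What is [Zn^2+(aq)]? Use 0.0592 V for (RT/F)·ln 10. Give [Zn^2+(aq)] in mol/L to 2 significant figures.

The Ce⁴⁺/Ce³⁺ couple has the larger reduction potential, so it is the cathode: E°cell = +1.616 − (−0.762) = +2.378 V and n = 2.
From the Nernst equation, log Q = n(E° − E)/0.0592 = 2·(+2.378 − (+2.403))/0.0592 = −0.845.
The balanced reaction is 2 Ce^4+(aq) + Zn(s) → 2 Ce^3+(aq) + Zn^2+(aq), so Q = ([Ce^3+(aq)]^2·[Zn^2+(aq)]) / [Ce^4+(aq)]^2.
Substituting the known concentrations and solving, log [Zn^2+(aq)] = −0.951 and [Zn^2+(aq)] = 0.11 M.

0.11 M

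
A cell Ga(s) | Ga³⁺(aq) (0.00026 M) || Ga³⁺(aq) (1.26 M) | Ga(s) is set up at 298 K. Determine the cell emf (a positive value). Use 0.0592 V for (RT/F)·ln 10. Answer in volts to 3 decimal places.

0.073 V

For a concentration cell E°cell = 0, since both electrodes use the same couple.
The compartment with the higher Ga³⁺(aq) concentration (1.26 M) acts as the cathode; ions are reduced there and produced at the dilute (0.00026 M) anode.
With n = 3, Ecell = −(0.0592/3)·log([dilute]/[conc]) = −(0.0592/3)·log(0.00026/1.26) = +0.073 V.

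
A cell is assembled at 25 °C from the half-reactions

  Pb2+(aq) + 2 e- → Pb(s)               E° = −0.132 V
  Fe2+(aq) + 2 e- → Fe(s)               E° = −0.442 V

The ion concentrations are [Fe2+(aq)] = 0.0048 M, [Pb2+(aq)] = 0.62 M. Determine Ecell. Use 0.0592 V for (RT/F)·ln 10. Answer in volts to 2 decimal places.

+0.37 V

The Pb²⁺/Pb couple has the more positive E°, so it is the cathode; Fe²⁺/Fe is the anode.
E°cell = −0.132 − (−0.442) = +0.310 V, with n = 2 electrons transferred.
For the overall reaction Pb2+(aq) + Fe(s) → Pb(s) + Fe2+(aq), Q = [Fe2+(aq)] / [Pb2+(aq)] = 0.00774, giving log Q = −2.111.
Applying E = E° − (RT ln10/nF)·log Q gives +0.310 − (0.0592/2)(−2.111) = +0.37 V.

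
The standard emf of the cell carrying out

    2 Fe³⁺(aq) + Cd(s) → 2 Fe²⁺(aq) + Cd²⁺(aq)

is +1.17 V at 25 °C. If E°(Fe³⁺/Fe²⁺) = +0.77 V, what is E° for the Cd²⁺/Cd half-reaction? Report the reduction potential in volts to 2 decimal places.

−0.40 V

In the reaction as written the Fe³⁺/Fe²⁺ couple is reduced (cathode) and Cd²⁺/Cd is oxidized (anode), so E°cell = E°(Fe³⁺/Fe²⁺) − E°(Cd²⁺/Cd).
E°(Cd²⁺/Cd) = E°(cathode) − E°cell = +0.77 − (+1.17) = −0.40 V.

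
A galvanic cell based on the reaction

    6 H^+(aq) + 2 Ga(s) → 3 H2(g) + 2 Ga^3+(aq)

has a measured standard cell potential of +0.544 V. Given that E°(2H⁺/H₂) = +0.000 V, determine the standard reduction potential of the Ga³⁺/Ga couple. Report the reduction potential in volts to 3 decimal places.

−0.544 V

In the reaction as written the 2H⁺/H₂ couple is reduced (cathode) and Ga³⁺/Ga is oxidized (anode), so E°cell = E°(2H⁺/H₂) − E°(Ga³⁺/Ga).
E°(Ga³⁺/Ga) = E°(cathode) − E°cell = +0.000 − (+0.544) = −0.544 V.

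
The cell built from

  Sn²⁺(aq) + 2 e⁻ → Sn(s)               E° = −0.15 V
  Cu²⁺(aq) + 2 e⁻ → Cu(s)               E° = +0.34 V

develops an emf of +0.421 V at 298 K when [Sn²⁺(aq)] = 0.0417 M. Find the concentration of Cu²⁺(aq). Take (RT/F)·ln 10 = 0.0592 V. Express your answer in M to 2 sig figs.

The Cu²⁺/Cu couple has the larger reduction potential, so it is the cathode: E°cell = +0.34 − (−0.15) = +0.49 V and n = 2.
Rearranging E = E° − (0.0592/n)·log Q gives log Q = 2(+0.49 − (+0.421))/0.0592 = 2.331.
Balancing electrons gives Cu²⁺(aq) + Sn(s) → Cu(s) + Sn²⁺(aq); thus Q = [Sn²⁺(aq)] / [Cu²⁺(aq)].
Solving for the unknown gives log [Cu²⁺(aq)] = −3.711, so [Cu²⁺(aq)] ≈ 0.00019 M.

0.00019 M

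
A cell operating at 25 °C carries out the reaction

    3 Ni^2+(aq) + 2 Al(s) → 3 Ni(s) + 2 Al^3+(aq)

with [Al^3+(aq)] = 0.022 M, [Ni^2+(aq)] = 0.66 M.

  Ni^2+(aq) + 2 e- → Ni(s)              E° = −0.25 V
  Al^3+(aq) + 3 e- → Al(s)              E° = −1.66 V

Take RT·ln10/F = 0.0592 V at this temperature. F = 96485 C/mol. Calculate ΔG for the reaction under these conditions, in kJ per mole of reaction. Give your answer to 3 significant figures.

−832 kJ/mol

The standard cell potential is −0.25 − (−1.66) = +1.41 V, with n = 6 electrons in the balanced equation.
Q = [Al^3+(aq)]^2 / [Ni^2+(aq)]^3 = 0.00168, so log Q = −2.774 and E = +1.41 − (0.0592/6)(−2.774) = +1.4374 V.
ΔG = −nFE = −(6)(96485)(+1.4374) J/mol = −832 kJ/mol.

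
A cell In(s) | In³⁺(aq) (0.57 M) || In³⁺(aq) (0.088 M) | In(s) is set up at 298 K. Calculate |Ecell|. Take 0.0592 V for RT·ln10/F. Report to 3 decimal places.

For a concentration cell E°cell = 0, since both electrodes use the same couple.
The compartment with the higher In³⁺(aq) concentration (0.57 M) acts as the cathode; ions are reduced there and produced at the dilute (0.088 M) anode.
With n = 3, Ecell = −(0.0592/3)·log([dilute]/[conc]) = −(0.0592/3)·log(0.088/0.57) = +0.016 V.

0.016 V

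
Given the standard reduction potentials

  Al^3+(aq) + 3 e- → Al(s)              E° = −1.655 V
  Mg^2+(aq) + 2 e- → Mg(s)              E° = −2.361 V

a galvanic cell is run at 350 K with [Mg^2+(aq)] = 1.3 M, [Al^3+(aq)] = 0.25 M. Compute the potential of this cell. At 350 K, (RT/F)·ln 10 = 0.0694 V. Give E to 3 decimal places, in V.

The Al³⁺/Al couple has the more positive E°, so it is the cathode; Mg²⁺/Mg is the anode.
E°cell = −1.655 − (−2.361) = +0.706 V, with n = 6 electrons transferred.
Balancing gives 2 Al^3+(aq) + 3 Mg(s) → 2 Al(s) + 3 Mg^2+(aq); hence Q = [Mg^2+(aq)]^3 / [Al^3+(aq)]^2 = 35.2 (log Q = 1.546).
Applying E = E° − (RT ln10/nF)·log Q gives +0.706 − (0.0694/6)(1.546) = +0.688 V.

+0.688 V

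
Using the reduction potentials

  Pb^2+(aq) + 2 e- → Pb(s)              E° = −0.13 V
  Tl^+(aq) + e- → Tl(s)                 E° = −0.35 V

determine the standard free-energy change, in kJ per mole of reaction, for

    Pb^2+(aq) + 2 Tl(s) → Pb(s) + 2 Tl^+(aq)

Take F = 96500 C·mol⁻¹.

−42.5 kJ/mol

In the reaction as written Pb^2+(aq) is reduced, so the Pb²⁺/Pb couple is the cathode and Tl⁺/Tl is the anode.
E°cell = −0.13 − (−0.35) = +0.22 V; balancing electrons gives n = 2.
ΔG° = −nFE°cell = −(2)(96500)(+0.22) J/mol = −42.5 kJ/mol.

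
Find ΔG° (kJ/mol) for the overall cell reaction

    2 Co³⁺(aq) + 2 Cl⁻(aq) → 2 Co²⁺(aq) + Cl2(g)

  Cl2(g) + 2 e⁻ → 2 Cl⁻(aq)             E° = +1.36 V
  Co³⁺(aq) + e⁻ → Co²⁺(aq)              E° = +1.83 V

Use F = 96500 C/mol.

−90.7 kJ/mol

In the reaction as written Co³⁺(aq) is reduced, so the Co³⁺/Co²⁺ couple is the cathode and Cl₂/Cl⁻ is the anode.
E°cell = +1.83 − (+1.36) = +0.47 V; balancing electrons gives n = 2.
ΔG° = −nFE°cell = −(2)(96500)(+0.47) J/mol = −90.7 kJ/mol.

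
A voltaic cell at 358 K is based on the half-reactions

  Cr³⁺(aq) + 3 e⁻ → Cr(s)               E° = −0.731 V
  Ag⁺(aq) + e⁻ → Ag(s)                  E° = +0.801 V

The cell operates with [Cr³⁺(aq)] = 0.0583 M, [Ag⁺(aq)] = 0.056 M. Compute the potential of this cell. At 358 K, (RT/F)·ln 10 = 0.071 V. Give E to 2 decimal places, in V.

Ag⁺/Ag is reduced (cathode, E° = +0.801 V) and Cr³⁺/Cr is oxidized (anode).
E°cell = E°cat − E°an = +0.801 − (−0.731) = +1.532 V; n = 3.
For the overall reaction 3 Ag⁺(aq) + Cr(s) → 3 Ag(s) + Cr³⁺(aq), Q = [Cr³⁺(aq)] / [Ag⁺(aq)]^3 = 332, giving log Q = 2.521.
By the Nernst equation, E = +1.532 − (0.071/3)·(2.521) = +1.47 V.

+1.47 V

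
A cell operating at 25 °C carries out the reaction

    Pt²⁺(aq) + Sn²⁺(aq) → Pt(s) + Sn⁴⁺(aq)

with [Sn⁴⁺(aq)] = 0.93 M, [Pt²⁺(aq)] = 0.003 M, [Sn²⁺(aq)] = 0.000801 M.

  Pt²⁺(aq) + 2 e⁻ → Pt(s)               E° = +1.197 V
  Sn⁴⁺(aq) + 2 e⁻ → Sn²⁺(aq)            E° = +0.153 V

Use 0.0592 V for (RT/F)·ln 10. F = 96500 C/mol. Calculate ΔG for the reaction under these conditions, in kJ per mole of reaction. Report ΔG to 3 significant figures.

−170 kJ/mol

E°cell = +1.197 − (+0.153) = +1.044 V; the balanced reaction transfers n = 2 electrons.
Q = [Sn⁴⁺(aq)] / ([Pt²⁺(aq)]·[Sn²⁺(aq)]) = 3.87×10^5, so log Q = 5.588 and E = +1.044 − (0.0592/2)(5.588) = +0.8786 V.
Then ΔG = −nFE = −2 × 96500 × +0.8786 J/mol = −170 kJ/mol.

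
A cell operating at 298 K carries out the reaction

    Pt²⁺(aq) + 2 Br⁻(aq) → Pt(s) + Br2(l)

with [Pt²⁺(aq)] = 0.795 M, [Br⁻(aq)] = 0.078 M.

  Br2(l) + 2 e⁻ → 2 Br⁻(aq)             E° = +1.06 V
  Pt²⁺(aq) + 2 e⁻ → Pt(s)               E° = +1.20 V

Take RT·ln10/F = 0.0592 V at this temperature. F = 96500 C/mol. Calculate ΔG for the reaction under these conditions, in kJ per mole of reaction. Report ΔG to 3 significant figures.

−13.8 kJ/mol

E°cell = +1.20 − (+1.06) = +0.14 V; the balanced reaction transfers n = 2 electrons.
Here Q = 1 / ([Pt²⁺(aq)]·[Br⁻(aq)]^2) = 207 (log Q = 2.315), giving E = +0.14 − (0.0592/2)·(2.315) = +0.0715 V.
Then ΔG = −nFE = −2 × 96500 × +0.0715 J/mol = −13.8 kJ/mol.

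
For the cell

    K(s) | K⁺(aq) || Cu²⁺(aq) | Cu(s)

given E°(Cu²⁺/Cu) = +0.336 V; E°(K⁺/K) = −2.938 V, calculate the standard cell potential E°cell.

+3.274 V

By convention the left-hand electrode in cell notation is the anode (oxidation) and the right-hand electrode is the cathode (reduction).
E°cell = E°(right) − E°(left) = +0.336 − (−2.938) = +3.274 V.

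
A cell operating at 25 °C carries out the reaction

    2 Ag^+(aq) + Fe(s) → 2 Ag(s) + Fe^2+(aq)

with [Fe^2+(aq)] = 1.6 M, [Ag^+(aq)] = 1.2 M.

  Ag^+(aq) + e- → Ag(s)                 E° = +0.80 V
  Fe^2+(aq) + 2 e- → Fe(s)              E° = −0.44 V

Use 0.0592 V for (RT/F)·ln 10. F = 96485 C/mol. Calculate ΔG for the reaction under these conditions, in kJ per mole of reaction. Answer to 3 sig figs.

With Ag⁺/Ag reduced at the cathode, E°cell = +0.80 − (−0.44) = +1.24 V and n = 2.
Here Q = [Fe^2+(aq)] / [Ag^+(aq)]^2 = 1.11 (log Q = 0.046), giving E = +1.24 − (0.0592/2)·(0.046) = +1.2386 V.
Then ΔG = −nFE = −2 × 96485 × +1.2386 J/mol = −239 kJ/mol.

−239 kJ/mol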